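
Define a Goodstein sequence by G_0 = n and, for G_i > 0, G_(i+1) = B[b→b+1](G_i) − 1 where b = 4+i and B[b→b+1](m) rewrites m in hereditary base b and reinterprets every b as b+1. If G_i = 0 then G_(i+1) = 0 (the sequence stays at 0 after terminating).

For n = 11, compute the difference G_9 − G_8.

0

11 —HB4→ 2·4 + 3 —bump→ 2·5 + 3 = 13 —(−1)→ 12
12 —HB5→ 2·5 + 2 —bump→ 2·6 + 2 = 14 —(−1)→ 13
13 —HB6→ 2·6 + 1 —bump→ 2·7 + 1 = 15 —(−1)→ 14
14 —HB7→ 2·7 —bump→ 2·8 = 16 —(−1)→ 15
15 —HB8→ 8 + 7 —bump→ 9 + 7 = 16 —(−1)→ 15
15 —HB9→ 9 + 6 —bump→ 10 + 6 = 16 —(−1)→ 15
15 —HB10→ 10 + 5 —bump→ 11 + 5 = 16 —(−1)→ 15
15 —HB11→ 11 + 4 —bump→ 12 + 4 = 16 —(−1)→ 15
15 —HB12→ 12 + 3 —bump→ 13 + 3 = 16 —(−1)→ 15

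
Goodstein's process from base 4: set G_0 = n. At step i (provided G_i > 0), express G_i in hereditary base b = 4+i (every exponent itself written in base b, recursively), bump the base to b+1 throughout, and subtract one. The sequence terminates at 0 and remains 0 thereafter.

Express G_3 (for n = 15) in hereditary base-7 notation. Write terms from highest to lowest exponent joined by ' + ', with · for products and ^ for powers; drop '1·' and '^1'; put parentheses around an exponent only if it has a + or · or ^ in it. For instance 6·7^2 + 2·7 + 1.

(0) 15|_4 = 3·4 + 3 ↦ 3·5 + 3|_5 = 18 ⇒ 17
(1) 17|_5 = 3·5 + 2 ↦ 3·6 + 2|_6 = 20 ⇒ 19
(2) 19|_6 = 3·6 + 1 ↦ 3·7 + 1|_7 = 22 ⇒ 21
(3) 21|_7 = 3·7 ↦ 3·8|_8 = 24 ⇒ 23

3·7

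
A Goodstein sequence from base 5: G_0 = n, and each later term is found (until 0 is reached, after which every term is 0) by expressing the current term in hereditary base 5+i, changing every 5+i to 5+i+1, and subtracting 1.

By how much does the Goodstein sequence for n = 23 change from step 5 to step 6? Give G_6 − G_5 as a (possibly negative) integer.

2

(0) 23|_5 = 4·5 + 3 ↦ 4·6 + 3|_6 = 27 ⇒ 26
(1) 26|_6 = 4·6 + 2 ↦ 4·7 + 2|_7 = 30 ⇒ 29
(2) 29|_7 = 4·7 + 1 ↦ 4·8 + 1|_8 = 33 ⇒ 32
(3) 32|_8 = 4·8 ↦ 4·9|_9 = 36 ⇒ 35
(4) 35|_9 = 3·9 + 8 ↦ 3·10 + 8|_10 = 38 ⇒ 37
(5) 37|_10 = 3·10 + 7 ↦ 3·11 + 7|_11 = 40 ⇒ 39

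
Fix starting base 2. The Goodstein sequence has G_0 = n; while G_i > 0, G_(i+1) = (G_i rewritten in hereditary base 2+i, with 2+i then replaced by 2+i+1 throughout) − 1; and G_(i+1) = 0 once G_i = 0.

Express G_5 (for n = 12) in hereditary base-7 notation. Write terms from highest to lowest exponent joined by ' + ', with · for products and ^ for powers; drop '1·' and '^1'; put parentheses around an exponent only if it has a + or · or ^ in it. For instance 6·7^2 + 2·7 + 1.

7^(7 + 1) + 2·7^2 + 7 + 4

G_0 = 12. HB_2(12) = 2^(2 + 1) + 2^2. Bump = 108. G_1 = 107.
G_1 = 107. HB_3(107) = 3^(3 + 1) + 2·3^2 + 2·3 + 2. Bump = 1066. G_2 = 1065.
G_2 = 1065. HB_4(1065) = 4^(4 + 1) + 2·4^2 + 2·4 + 1. Bump = 15686. G_3 = 15685.
G_3 = 15685. HB_5(15685) = 5^(5 + 1) + 2·5^2 + 2·5. Bump = 280020. G_4 = 280019.
G_4 = 280019. HB_6(280019) = 6^(6 + 1) + 2·6^2 + 6 + 5. Bump = 5764911. G_5 = 5764910.
G_5 = 5764910. HB_7(5764910) = 7^(7 + 1) + 2·7^2 + 7 + 4. Bump = 134217868. G_6 = 134217867.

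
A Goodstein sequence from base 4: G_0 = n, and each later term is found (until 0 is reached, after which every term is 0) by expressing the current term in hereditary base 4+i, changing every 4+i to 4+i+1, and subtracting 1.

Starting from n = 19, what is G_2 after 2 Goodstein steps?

i=0: 19 = 4^2 + 3 (b=4); 4→5: 5^2 + 3 = 28; 28−1 = 27
i=1: 27 = 5^2 + 2 (b=5); 5→6: 6^2 + 2 = 38; 38−1 = 37
i=2: 37 = 6^2 + 1 (b=6); 6→7: 7^2 + 1 = 50; 50−1 = 49

37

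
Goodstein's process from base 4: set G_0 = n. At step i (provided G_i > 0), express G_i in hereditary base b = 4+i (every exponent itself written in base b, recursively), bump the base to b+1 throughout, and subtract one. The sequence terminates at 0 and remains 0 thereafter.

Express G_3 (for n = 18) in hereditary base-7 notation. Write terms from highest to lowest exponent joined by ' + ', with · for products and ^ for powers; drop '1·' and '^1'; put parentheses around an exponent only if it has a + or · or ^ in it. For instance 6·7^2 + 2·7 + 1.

6·7 + 6

G_0=18  [base 4] 4^2 + 2  →[4↦5]→  5^2 + 2 = 27  −1 ⇒ G_1=26
G_1=26  [base 5] 5^2 + 1  →[5↦6]→  6^2 + 1 = 37  −1 ⇒ G_2=36
G_2=36  [base 6] 6^2  →[6↦7]→  7^2 = 49  −1 ⇒ G_3=48
G_3=48  [base 7] 6·7 + 6  →[7↦8]→  6·8 + 6 = 54  −1 ⇒ G_4=53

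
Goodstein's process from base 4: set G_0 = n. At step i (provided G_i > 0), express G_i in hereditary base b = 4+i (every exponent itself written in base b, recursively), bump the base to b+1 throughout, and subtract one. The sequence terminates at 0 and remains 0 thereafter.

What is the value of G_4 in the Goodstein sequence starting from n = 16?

33

step 0: 16 = 4^2; sub 5 for 4: 5^2; = 25; G_1 = 25−1 = 24
step 1: 24 = 4·5 + 4; sub 6 for 5: 4·6 + 4; = 28; G_2 = 28−1 = 27
step 2: 27 = 4·6 + 3; sub 7 for 6: 4·7 + 3; = 31; G_3 = 31−1 = 30
step 3: 30 = 4·7 + 2; sub 8 for 7: 4·8 + 2; = 34; G_4 = 34−1 = 33
step 4: 33 = 4·8 + 1; sub 9 for 8: 4·9 + 1; = 37; G_5 = 37−1 = 36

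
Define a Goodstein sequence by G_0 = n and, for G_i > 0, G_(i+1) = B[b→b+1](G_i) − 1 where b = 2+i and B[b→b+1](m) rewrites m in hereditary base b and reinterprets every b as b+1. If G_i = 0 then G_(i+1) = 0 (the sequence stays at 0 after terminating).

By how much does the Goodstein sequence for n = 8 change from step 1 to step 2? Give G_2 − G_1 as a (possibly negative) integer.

473

8 —HB2→ 2^(2 + 1) —bump→ 3^(3 + 1) = 81 —(−1)→ 80
80 —HB3→ 2·3^3 + 2·3^2 + 2·3 + 2 —bump→ 2·4^4 + 2·4^2 + 2·4 + 2 = 554 —(−1)→ 553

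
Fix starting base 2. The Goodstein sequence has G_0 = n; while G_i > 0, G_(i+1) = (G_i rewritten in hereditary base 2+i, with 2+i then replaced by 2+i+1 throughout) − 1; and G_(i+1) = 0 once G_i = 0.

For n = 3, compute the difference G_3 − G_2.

-1

i=0: 3 = 2 + 1 (b=2); 2→3: 3 + 1 = 4; 4−1 = 3
i=1: 3 = 3 (b=3); 3→4: 4 = 4; 4−1 = 3
i=2: 3 = 3 (b=4); 4→5: 3 = 3; 3−1 = 2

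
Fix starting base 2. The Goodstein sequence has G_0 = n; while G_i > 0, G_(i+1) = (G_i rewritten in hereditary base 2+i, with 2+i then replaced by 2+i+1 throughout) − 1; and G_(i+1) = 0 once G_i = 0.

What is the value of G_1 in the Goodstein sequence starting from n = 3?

3 —HB2→ 2 + 1 —bump→ 3 + 1 = 4 —(−1)→ 3
3 —HB3→ 3 —bump→ 4 = 4 —(−1)→ 3

3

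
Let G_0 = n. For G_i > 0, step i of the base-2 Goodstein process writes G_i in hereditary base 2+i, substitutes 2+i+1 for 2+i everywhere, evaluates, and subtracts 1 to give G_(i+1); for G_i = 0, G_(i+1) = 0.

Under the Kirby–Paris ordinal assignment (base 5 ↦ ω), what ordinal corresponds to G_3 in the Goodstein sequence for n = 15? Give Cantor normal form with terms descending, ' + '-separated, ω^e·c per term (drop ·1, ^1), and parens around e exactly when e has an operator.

ω^(ω + 1) + ω^ω + 2

(0) 15|_2 = 2^(2 + 1) + 2^2 + 2 + 1 ↦ 3^(3 + 1) + 3^3 + 3 + 1|_3 = 112 ⇒ 111
(1) 111|_3 = 3^(3 + 1) + 3^3 + 3 ↦ 4^(4 + 1) + 4^4 + 4|_4 = 1284 ⇒ 1283
(2) 1283|_4 = 4^(4 + 1) + 4^4 + 3 ↦ 5^(5 + 1) + 5^5 + 3|_5 = 18753 ⇒ 18752
(3) 18752|_5 = 5^(5 + 1) + 5^5 + 2 ↦ 6^(6 + 1) + 6^6 + 2|_6 = 326594 ⇒ 326593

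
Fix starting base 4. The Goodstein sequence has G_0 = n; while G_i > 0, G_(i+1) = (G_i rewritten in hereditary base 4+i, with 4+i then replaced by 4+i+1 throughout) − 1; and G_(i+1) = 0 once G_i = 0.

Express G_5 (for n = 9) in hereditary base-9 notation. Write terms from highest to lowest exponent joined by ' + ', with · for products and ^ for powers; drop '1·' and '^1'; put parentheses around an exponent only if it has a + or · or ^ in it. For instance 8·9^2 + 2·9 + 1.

9 + 2

step 0: 9 = 2·4 + 1; sub 5 for 4: 2·5 + 1; = 11; G_1 = 11−1 = 10
step 1: 10 = 2·5; sub 6 for 5: 2·6; = 12; G_2 = 12−1 = 11
step 2: 11 = 6 + 5; sub 7 for 6: 7 + 5; = 12; G_3 = 12−1 = 11
step 3: 11 = 7 + 4; sub 8 for 7: 8 + 4; = 12; G_4 = 12−1 = 11
step 4: 11 = 8 + 3; sub 9 for 8: 9 + 3; = 12; G_5 = 12−1 = 11
step 5: 11 = 9 + 2; sub 10 for 9: 10 + 2; = 12; G_6 = 12−1 = 11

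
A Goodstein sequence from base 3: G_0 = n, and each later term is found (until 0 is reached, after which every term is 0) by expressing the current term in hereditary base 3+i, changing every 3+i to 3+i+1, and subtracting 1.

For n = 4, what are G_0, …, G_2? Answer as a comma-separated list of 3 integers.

i=0: 4 = 3 + 1 (b=3); 3→4: 4 + 1 = 5; 5−1 = 4
i=1: 4 = 4 (b=4); 4→5: 5 = 5; 5−1 = 4

4, 4, 4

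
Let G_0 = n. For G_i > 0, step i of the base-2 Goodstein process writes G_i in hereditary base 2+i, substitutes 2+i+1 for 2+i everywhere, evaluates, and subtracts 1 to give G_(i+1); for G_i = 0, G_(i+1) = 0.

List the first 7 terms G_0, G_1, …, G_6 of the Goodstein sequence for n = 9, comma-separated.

9, 81, 1023, 9842, 140743, 2471826, 50333399

(0) 9|_2 = 2^(2 + 1) + 1 ↦ 3^(3 + 1) + 1|_3 = 82 ⇒ 81
(1) 81|_3 = 3^(3 + 1) ↦ 4^(4 + 1)|_4 = 1024 ⇒ 1023
(2) 1023|_4 = 3·4^4 + 3·4^3 + 3·4^2 + 3·4 + 3 ↦ 3·5^5 + 3·5^3 + 3·5^2 + 3·5 + 3|_5 = 9843 ⇒ 9842
(3) 9842|_5 = 3·5^5 + 3·5^3 + 3·5^2 + 3·5 + 2 ↦ 3·6^6 + 3·6^3 + 3·6^2 + 3·6 + 2|_6 = 140744 ⇒ 140743
(4) 140743|_6 = 3·6^6 + 3·6^3 + 3·6^2 + 3·6 + 1 ↦ 3·7^7 + 3·7^3 + 3·7^2 + 3·7 + 1|_7 = 2471827 ⇒ 2471826
(5) 2471826|_7 = 3·7^7 + 3·7^3 + 3·7^2 + 3·7 ↦ 3·8^8 + 3·8^3 + 3·8^2 + 3·8|_8 = 50333400 ⇒ 50333399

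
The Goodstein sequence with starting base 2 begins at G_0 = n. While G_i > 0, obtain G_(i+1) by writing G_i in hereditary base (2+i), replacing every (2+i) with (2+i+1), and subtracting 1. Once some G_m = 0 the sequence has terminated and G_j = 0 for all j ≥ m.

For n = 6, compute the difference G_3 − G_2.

2868

G_0=6  [base 2] 2^2 + 2  →[2↦3]→  3^3 + 3 = 30  −1 ⇒ G_1=29
G_1=29  [base 3] 3^3 + 2  →[3↦4]→  4^4 + 2 = 258  −1 ⇒ G_2=257
G_2=257  [base 4] 4^4 + 1  →[4↦5]→  5^5 + 1 = 3126  −1 ⇒ G_3=3125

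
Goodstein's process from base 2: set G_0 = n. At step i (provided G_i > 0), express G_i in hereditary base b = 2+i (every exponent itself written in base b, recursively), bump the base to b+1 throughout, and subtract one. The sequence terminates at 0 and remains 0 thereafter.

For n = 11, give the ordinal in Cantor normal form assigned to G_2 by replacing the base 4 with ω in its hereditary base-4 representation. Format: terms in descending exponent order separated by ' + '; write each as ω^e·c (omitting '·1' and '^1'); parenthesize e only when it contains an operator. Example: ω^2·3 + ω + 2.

ω^(ω + 1) + 3

11 —HB2→ 2^(2 + 1) + 2 + 1 —bump→ 3^(3 + 1) + 3 + 1 = 85 —(−1)→ 84
84 —HB3→ 3^(3 + 1) + 3 —bump→ 4^(4 + 1) + 4 = 1028 —(−1)→ 1027
1027 —HB4→ 4^(4 + 1) + 3 —bump→ 5^(5 + 1) + 3 = 15628 —(−1)→ 15627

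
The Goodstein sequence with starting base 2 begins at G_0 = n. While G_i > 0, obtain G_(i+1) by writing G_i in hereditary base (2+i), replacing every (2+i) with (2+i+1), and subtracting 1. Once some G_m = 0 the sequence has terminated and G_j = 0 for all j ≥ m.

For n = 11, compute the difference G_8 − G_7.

step 0: 11 = 2^(2 + 1) + 2 + 1; sub 3 for 2: 3^(3 + 1) + 3 + 1; = 85; G_1 = 85−1 = 84
step 1: 84 = 3^(3 + 1) + 3; sub 4 for 3: 4^(4 + 1) + 4; = 1028; G_2 = 1028−1 = 1027
step 2: 1027 = 4^(4 + 1) + 3; sub 5 for 4: 5^(5 + 1) + 3; = 15628; G_3 = 15628−1 = 15627
step 3: 15627 = 5^(5 + 1) + 2; sub 6 for 5: 6^(6 + 1) + 2; = 279938; G_4 = 279938−1 = 279937
step 4: 279937 = 6^(6 + 1) + 1; sub 7 for 6: 7^(7 + 1) + 1; = 5764802; G_5 = 5764802−1 = 5764801
step 5: 5764801 = 7^(7 + 1); sub 8 for 7: 8^(8 + 1); = 134217728; G_6 = 134217728−1 = 134217727
step 6: 134217727 = 7·8^8 + 7·8^7 + 7·8^6 + 7·8^5 + 7·8^4 + 7·8^3 + 7·8^2 + 7·8 + 7; sub 9 for 8: 7·9^9 + 7·9^7 + 7·9^6 + 7·9^5 + 7·9^4 + 7·9^3 + 7·9^2 + 7·9 + 7; = 2749609303; G_7 = 2749609303−1 = 2749609302
step 7: 2749609302 = 7·9^9 + 7·9^7 + 7·9^6 + 7·9^5 + 7·9^4 + 7·9^3 + 7·9^2 + 7·9 + 6; sub 10 for 9: 7·10^10 + 7·10^7 + 7·10^6 + 7·10^5 + 7·10^4 + 7·10^3 + 7·10^2 + 7·10 + 6; = 70077777776; G_8 = 70077777776−1 = 70077777775

67328168473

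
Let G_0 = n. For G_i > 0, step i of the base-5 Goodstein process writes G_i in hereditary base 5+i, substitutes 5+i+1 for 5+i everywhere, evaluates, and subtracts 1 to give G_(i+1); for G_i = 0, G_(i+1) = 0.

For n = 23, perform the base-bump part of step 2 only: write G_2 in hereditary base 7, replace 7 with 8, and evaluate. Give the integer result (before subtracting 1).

33

G_0 = 23. HB_5(23) = 4·5 + 3. Bump = 27. G_1 = 26.
G_1 = 26. HB_6(26) = 4·6 + 2. Bump = 30. G_2 = 29.
G_2 = 29. HB_7(29) = 4·7 + 1. Bump = 33. G_3 = 32.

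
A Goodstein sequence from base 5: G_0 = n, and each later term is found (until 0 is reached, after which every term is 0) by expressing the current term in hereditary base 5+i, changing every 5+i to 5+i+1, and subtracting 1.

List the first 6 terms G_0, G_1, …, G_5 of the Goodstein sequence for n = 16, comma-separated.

16, 18, 20, 21, 22, 23

i=0: 16 = 3·5 + 1 (b=5); 5→6: 3·6 + 1 = 19; 19−1 = 18
i=1: 18 = 3·6 (b=6); 6→7: 3·7 = 21; 21−1 = 20
i=2: 20 = 2·7 + 6 (b=7); 7→8: 2·8 + 6 = 22; 22−1 = 21
i=3: 21 = 2·8 + 5 (b=8); 8→9: 2·9 + 5 = 23; 23−1 = 22
i=4: 22 = 2·9 + 4 (b=9); 9→10: 2·10 + 4 = 24; 24−1 = 23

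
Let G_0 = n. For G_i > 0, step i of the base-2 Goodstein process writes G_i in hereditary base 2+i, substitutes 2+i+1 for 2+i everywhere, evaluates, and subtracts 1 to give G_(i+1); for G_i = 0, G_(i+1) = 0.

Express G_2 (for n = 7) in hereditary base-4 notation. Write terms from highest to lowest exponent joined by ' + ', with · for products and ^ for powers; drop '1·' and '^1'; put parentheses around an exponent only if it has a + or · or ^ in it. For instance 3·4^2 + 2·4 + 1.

4^4 + 3

G_0 = 7. HB_2(7) = 2^2 + 2 + 1. Bump = 31. G_1 = 30.
G_1 = 30. HB_3(30) = 3^3 + 3. Bump = 260. G_2 = 259.
G_2 = 259. HB_4(259) = 4^4 + 3. Bump = 3128. G_3 = 3127.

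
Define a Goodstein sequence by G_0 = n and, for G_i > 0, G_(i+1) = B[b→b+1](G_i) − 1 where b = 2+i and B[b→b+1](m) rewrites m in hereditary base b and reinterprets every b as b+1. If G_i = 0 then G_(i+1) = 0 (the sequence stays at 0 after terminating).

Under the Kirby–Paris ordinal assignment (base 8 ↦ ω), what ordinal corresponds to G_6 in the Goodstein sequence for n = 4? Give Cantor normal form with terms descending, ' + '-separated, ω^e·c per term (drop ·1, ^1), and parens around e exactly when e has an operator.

G_0 = 4. HB_2(4) = 2^2. Bump = 27. G_1 = 26.
G_1 = 26. HB_3(26) = 2·3^2 + 2·3 + 2. Bump = 42. G_2 = 41.
G_2 = 41. HB_4(41) = 2·4^2 + 2·4 + 1. Bump = 61. G_3 = 60.
G_3 = 60. HB_5(60) = 2·5^2 + 2·5. Bump = 84. G_4 = 83.
G_4 = 83. HB_6(83) = 2·6^2 + 6 + 5. Bump = 110. G_5 = 109.
G_5 = 109. HB_7(109) = 2·7^2 + 7 + 4. Bump = 140. G_6 = 139.
G_6 = 139. HB_8(139) = 2·8^2 + 8 + 3. Bump = 174. G_7 = 173.

ω^2·2 + ω + 3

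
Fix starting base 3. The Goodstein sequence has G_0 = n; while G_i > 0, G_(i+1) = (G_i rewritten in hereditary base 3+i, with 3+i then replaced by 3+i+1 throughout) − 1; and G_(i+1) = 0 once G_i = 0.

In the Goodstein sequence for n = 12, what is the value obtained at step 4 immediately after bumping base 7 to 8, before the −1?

step 0: 12 = 3^2 + 3; sub 4 for 3: 4^2 + 4; = 20; G_1 = 20−1 = 19
step 1: 19 = 4^2 + 3; sub 5 for 4: 5^2 + 3; = 28; G_2 = 28−1 = 27
step 2: 27 = 5^2 + 2; sub 6 for 5: 6^2 + 2; = 38; G_3 = 38−1 = 37
step 3: 37 = 6^2 + 1; sub 7 for 6: 7^2 + 1; = 50; G_4 = 50−1 = 49
step 4: 49 = 7^2; sub 8 for 7: 8^2; = 64; G_5 = 64−1 = 63

64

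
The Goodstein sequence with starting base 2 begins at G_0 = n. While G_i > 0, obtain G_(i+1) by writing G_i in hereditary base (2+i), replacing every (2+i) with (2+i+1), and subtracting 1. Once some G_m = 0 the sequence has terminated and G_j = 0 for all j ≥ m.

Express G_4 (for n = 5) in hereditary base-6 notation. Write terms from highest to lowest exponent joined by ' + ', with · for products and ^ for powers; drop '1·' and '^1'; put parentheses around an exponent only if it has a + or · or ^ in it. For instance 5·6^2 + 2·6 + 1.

3·6^3 + 3·6^2 + 3·6 + 1

G_0 = 5. HB_2(5) = 2^2 + 1. Bump = 28. G_1 = 27.
G_1 = 27. HB_3(27) = 3^3. Bump = 256. G_2 = 255.
G_2 = 255. HB_4(255) = 3·4^3 + 3·4^2 + 3·4 + 3. Bump = 468. G_3 = 467.
G_3 = 467. HB_5(467) = 3·5^3 + 3·5^2 + 3·5 + 2. Bump = 776. G_4 = 775.
G_4 = 775. HB_6(775) = 3·6^3 + 3·6^2 + 3·6 + 1. Bump = 1198. G_5 = 1197.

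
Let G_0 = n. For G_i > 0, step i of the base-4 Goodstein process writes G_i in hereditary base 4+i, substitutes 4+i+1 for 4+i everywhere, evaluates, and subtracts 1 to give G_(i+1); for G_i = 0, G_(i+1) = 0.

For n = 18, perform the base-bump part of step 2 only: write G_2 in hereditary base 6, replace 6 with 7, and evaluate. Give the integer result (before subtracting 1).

(0) 18|_4 = 4^2 + 2 ↦ 5^2 + 2|_5 = 27 ⇒ 26
(1) 26|_5 = 5^2 + 1 ↦ 6^2 + 1|_6 = 37 ⇒ 36
(2) 36|_6 = 6^2 ↦ 7^2|_7 = 49 ⇒ 48

49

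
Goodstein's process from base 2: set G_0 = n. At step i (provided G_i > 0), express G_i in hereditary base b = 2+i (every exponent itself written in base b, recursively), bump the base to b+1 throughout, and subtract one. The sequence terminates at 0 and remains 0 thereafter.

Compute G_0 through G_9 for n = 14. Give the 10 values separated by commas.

i=0: 14 = 2^(2 + 1) + 2^2 + 2 (b=2); 2→3: 3^(3 + 1) + 3^3 + 3 = 111; 111−1 = 110
i=1: 110 = 3^(3 + 1) + 3^3 + 2 (b=3); 3→4: 4^(4 + 1) + 4^4 + 2 = 1282; 1282−1 = 1281
i=2: 1281 = 4^(4 + 1) + 4^4 + 1 (b=4); 4→5: 5^(5 + 1) + 5^5 + 1 = 18751; 18751−1 = 18750
i=3: 18750 = 5^(5 + 1) + 5^5 (b=5); 5→6: 6^(6 + 1) + 6^6 = 326592; 326592−1 = 326591
i=4: 326591 = 6^(6 + 1) + 5·6^5 + 5·6^4 + 5·6^3 + 5·6^2 + 5·6 + 5 (b=6); 6→7: 7^(7 + 1) + 5·7^5 + 5·7^4 + 5·7^3 + 5·7^2 + 5·7 + 5 = 5862841; 5862841−1 = 5862840
i=5: 5862840 = 7^(7 + 1) + 5·7^5 + 5·7^4 + 5·7^3 + 5·7^2 + 5·7 + 4 (b=7); 7→8: 8^(8 + 1) + 5·8^5 + 5·8^4 + 5·8^3 + 5·8^2 + 5·8 + 4 = 134404972; 134404972−1 = 134404971
i=6: 134404971 = 8^(8 + 1) + 5·8^5 + 5·8^4 + 5·8^3 + 5·8^2 + 5·8 + 3 (b=8); 8→9: 9^(9 + 1) + 5·9^5 + 5·9^4 + 5·9^3 + 5·9^2 + 5·9 + 3 = 3487116549; 3487116549−1 = 3487116548
i=7: 3487116548 = 9^(9 + 1) + 5·9^5 + 5·9^4 + 5·9^3 + 5·9^2 + 5·9 + 2 (b=9); 9→10: 10^(10 + 1) + 5·10^5 + 5·10^4 + 5·10^3 + 5·10^2 + 5·10 + 2 = 100000555552; 100000555552−1 = 100000555551
i=8: 100000555551 = 10^(10 + 1) + 5·10^5 + 5·10^4 + 5·10^3 + 5·10^2 + 5·10 + 1 (b=10); 10→11: 11^(11 + 1) + 5·11^5 + 5·11^4 + 5·11^3 + 5·11^2 + 5·11 + 1 = 3138429262497; 3138429262497−1 = 3138429262496

14, 110, 1281, 18750, 326591, 5862840, 134404971, 3487116548, 100000555551, 3138429262496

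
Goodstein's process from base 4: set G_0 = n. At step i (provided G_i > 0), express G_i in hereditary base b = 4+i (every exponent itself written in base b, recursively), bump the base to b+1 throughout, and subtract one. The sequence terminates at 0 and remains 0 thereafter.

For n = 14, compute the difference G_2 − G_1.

2

(0) 14|_4 = 3·4 + 2 ↦ 3·5 + 2|_5 = 17 ⇒ 16
(1) 16|_5 = 3·5 + 1 ↦ 3·6 + 1|_6 = 19 ⇒ 18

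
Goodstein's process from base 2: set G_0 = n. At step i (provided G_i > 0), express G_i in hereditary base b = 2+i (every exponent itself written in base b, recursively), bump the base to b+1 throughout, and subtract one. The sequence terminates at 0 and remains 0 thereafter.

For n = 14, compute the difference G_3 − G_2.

17469

[0] 14 ≡ 2^(2 + 1) + 2^2 + 2 (base 2). Lift 3: 111. −1: 110.
[1] 110 ≡ 3^(3 + 1) + 3^3 + 2 (base 3). Lift 4: 1282. −1: 1281.
[2] 1281 ≡ 4^(4 + 1) + 4^4 + 1 (base 4). Lift 5: 18751. −1: 18750.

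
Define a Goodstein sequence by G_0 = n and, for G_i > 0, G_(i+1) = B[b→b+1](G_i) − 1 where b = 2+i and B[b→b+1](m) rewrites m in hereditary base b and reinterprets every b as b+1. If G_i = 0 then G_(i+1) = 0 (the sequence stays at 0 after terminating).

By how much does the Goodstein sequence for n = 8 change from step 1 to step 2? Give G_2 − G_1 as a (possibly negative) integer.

step 0: 8 = 2^(2 + 1); sub 3 for 2: 3^(3 + 1); = 81; G_1 = 81−1 = 80
step 1: 80 = 2·3^3 + 2·3^2 + 2·3 + 2; sub 4 for 3: 2·4^4 + 2·4^2 + 2·4 + 2; = 554; G_2 = 554−1 = 553

473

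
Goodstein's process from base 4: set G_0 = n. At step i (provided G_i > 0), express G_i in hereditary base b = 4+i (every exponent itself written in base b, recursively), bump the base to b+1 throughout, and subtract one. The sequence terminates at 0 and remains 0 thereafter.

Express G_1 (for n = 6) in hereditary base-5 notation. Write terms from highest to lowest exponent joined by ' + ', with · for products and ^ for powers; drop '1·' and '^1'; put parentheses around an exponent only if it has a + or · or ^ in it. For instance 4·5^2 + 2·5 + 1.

(0) 6|_4 = 4 + 2 ↦ 5 + 2|_5 = 7 ⇒ 6
(1) 6|_5 = 5 + 1 ↦ 6 + 1|_6 = 7 ⇒ 6

5 + 1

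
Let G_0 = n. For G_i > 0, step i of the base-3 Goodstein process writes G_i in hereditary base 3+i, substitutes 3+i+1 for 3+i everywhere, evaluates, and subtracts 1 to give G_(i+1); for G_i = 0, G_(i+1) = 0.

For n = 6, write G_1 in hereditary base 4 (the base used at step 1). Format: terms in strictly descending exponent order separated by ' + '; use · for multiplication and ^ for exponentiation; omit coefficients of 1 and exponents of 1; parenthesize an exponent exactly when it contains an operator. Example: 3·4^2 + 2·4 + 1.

G_0 = 6. HB_3(6) = 2·3. Bump = 8. G_1 = 7.
G_1 = 7. HB_4(7) = 4 + 3. Bump = 8. G_2 = 7.

4 + 3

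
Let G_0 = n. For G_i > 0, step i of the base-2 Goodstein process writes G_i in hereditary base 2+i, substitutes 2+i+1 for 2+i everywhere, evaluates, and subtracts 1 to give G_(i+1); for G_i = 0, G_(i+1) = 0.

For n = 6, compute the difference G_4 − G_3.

43530

base 2: 6 = 2^2 + 2; at 3: 3^3 + 3 = 30; next = 29
base 3: 29 = 3^3 + 2; at 4: 4^4 + 2 = 258; next = 257
base 4: 257 = 4^4 + 1; at 5: 5^5 + 1 = 3126; next = 3125
base 5: 3125 = 5^5; at 6: 6^6 = 46656; next = 46655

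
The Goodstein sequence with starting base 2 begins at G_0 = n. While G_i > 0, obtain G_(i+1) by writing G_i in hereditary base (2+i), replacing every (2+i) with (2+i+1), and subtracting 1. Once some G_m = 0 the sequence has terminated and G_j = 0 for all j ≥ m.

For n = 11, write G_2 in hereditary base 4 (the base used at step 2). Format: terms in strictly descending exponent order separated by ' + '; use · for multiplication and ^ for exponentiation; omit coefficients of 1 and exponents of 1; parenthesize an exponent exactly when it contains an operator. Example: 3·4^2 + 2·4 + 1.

4^(4 + 1) + 3

G_0 = 11. HB_2(11) = 2^(2 + 1) + 2 + 1. Bump = 85. G_1 = 84.
G_1 = 84. HB_3(84) = 3^(3 + 1) + 3. Bump = 1028. G_2 = 1027.
G_2 = 1027. HB_4(1027) = 4^(4 + 1) + 3. Bump = 15628. G_3 = 15627.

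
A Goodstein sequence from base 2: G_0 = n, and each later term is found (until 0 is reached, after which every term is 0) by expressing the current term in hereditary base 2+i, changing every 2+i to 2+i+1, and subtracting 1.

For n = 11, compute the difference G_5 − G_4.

5484864

i=0: 11 = 2^(2 + 1) + 2 + 1 (b=2); 2→3: 3^(3 + 1) + 3 + 1 = 85; 85−1 = 84
i=1: 84 = 3^(3 + 1) + 3 (b=3); 3→4: 4^(4 + 1) + 4 = 1028; 1028−1 = 1027
i=2: 1027 = 4^(4 + 1) + 3 (b=4); 4→5: 5^(5 + 1) + 3 = 15628; 15628−1 = 15627
i=3: 15627 = 5^(5 + 1) + 2 (b=5); 5→6: 6^(6 + 1) + 2 = 279938; 279938−1 = 279937
i=4: 279937 = 6^(6 + 1) + 1 (b=6); 6→7: 7^(7 + 1) + 1 = 5764802; 5764802−1 = 5764801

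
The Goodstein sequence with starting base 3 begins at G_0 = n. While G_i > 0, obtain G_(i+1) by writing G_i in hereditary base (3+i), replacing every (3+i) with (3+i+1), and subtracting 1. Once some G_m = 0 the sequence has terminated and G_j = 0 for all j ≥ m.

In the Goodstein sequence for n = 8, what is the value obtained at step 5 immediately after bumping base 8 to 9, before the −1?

G_0 = 8. HB_3(8) = 2·3 + 2. Bump = 10. G_1 = 9.
G_1 = 9. HB_4(9) = 2·4 + 1. Bump = 11. G_2 = 10.
G_2 = 10. HB_5(10) = 2·5. Bump = 12. G_3 = 11.
G_3 = 11. HB_6(11) = 6 + 5. Bump = 12. G_4 = 11.
G_4 = 11. HB_7(11) = 7 + 4. Bump = 12. G_5 = 11.
G_5 = 11. HB_8(11) = 8 + 3. Bump = 12. G_6 = 11.

12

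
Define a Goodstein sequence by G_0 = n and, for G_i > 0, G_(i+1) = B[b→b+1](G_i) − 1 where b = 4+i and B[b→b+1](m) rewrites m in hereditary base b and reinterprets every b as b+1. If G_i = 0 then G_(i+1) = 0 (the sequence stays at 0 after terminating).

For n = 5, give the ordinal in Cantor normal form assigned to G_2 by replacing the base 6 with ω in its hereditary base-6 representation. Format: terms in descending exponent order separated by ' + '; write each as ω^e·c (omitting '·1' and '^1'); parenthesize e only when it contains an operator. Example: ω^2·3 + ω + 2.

5

base 4: 5 = 4 + 1; at 5: 5 + 1 = 6; next = 5
base 5: 5 = 5; at 6: 6 = 6; next = 5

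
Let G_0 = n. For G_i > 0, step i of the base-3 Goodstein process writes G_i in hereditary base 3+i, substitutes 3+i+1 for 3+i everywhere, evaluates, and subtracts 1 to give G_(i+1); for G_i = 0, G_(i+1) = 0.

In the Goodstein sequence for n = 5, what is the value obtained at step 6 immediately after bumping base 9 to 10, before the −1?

2

(0) 5|_3 = 3 + 2 ↦ 4 + 2|_4 = 6 ⇒ 5
(1) 5|_4 = 4 + 1 ↦ 5 + 1|_5 = 6 ⇒ 5
(2) 5|_5 = 5 ↦ 6|_6 = 6 ⇒ 5
(3) 5|_6 = 5 ↦ 5|_7 = 5 ⇒ 4
(4) 4|_7 = 4 ↦ 4|_8 = 4 ⇒ 3
(5) 3|_8 = 3 ↦ 3|_9 = 3 ⇒ 2
(6) 2|_9 = 2 ↦ 2|_10 = 2 ⇒ 1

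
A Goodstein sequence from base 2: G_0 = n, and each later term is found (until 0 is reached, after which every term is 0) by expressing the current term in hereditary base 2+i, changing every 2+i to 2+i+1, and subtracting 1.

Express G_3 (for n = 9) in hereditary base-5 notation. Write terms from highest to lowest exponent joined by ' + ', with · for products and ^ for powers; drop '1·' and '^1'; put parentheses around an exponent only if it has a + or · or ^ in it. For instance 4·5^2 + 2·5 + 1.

9 —HB2→ 2^(2 + 1) + 1 —bump→ 3^(3 + 1) + 1 = 82 —(−1)→ 81
81 —HB3→ 3^(3 + 1) —bump→ 4^(4 + 1) = 1024 —(−1)→ 1023
1023 —HB4→ 3·4^4 + 3·4^3 + 3·4^2 + 3·4 + 3 —bump→ 3·5^5 + 3·5^3 + 3·5^2 + 3·5 + 3 = 9843 —(−1)→ 9842
9842 —HB5→ 3·5^5 + 3·5^3 + 3·5^2 + 3·5 + 2 —bump→ 3·6^6 + 3·6^3 + 3·6^2 + 3·6 + 2 = 140744 —(−1)→ 140743

3·5^5 + 3·5^3 + 3·5^2 + 3·5 + 2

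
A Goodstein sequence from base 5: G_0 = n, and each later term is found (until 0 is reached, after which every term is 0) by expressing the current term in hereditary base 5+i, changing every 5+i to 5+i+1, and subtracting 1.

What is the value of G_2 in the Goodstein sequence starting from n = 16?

20

G_0=16  [base 5] 3·5 + 1  →[5↦6]→  3·6 + 1 = 19  −1 ⇒ G_1=18
G_1=18  [base 6] 3·6  →[6↦7]→  3·7 = 21  −1 ⇒ G_2=20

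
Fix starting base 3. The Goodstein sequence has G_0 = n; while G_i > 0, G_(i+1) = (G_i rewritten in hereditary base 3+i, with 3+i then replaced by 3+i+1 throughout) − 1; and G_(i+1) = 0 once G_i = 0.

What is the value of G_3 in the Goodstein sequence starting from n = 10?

27

10 —HB3→ 3^2 + 1 —bump→ 4^2 + 1 = 17 —(−1)→ 16
16 —HB4→ 4^2 —bump→ 5^2 = 25 —(−1)→ 24
24 —HB5→ 4·5 + 4 —bump→ 4·6 + 4 = 28 —(−1)→ 27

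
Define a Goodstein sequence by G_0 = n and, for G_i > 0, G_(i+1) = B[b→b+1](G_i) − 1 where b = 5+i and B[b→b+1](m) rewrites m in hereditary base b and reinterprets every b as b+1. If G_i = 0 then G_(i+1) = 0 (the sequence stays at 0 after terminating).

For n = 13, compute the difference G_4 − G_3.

1

step 0: 13 = 2·5 + 3; sub 6 for 5: 2·6 + 3; = 15; G_1 = 15−1 = 14
step 1: 14 = 2·6 + 2; sub 7 for 6: 2·7 + 2; = 16; G_2 = 16−1 = 15
step 2: 15 = 2·7 + 1; sub 8 for 7: 2·8 + 1; = 17; G_3 = 17−1 = 16
step 3: 16 = 2·8; sub 9 for 8: 2·9; = 18; G_4 = 18−1 = 17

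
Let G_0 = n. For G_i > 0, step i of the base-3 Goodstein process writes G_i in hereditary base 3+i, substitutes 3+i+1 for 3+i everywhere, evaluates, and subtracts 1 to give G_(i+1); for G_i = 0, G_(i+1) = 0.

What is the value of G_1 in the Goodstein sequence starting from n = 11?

(0) 11|_3 = 3^2 + 2 ↦ 4^2 + 2|_4 = 18 ⇒ 17
(1) 17|_4 = 4^2 + 1 ↦ 5^2 + 1|_5 = 26 ⇒ 25

17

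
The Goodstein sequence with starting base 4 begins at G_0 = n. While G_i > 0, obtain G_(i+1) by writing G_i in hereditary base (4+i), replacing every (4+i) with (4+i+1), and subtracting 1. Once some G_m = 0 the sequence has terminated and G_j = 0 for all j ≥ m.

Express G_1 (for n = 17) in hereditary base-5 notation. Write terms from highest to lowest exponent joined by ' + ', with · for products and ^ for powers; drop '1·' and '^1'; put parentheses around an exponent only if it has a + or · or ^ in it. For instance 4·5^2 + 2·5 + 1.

base 4: 17 = 4^2 + 1; at 5: 5^2 + 1 = 26; next = 25
base 5: 25 = 5^2; at 6: 6^2 = 36; next = 35

5^2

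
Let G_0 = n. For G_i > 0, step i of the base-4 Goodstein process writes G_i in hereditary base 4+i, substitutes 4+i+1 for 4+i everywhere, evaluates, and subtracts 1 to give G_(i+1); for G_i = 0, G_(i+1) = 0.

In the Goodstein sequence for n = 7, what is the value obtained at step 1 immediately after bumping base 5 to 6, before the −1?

8

i=0: 7 = 4 + 3 (b=4); 4→5: 5 + 3 = 8; 8−1 = 7
i=1: 7 = 5 + 2 (b=5); 5→6: 6 + 2 = 8; 8−1 = 7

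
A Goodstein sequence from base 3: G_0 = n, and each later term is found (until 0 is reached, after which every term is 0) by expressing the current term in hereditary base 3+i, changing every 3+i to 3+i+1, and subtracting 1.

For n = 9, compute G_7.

(0) 9|_3 = 3^2 ↦ 4^2|_4 = 16 ⇒ 15
(1) 15|_4 = 3·4 + 3 ↦ 3·5 + 3|_5 = 18 ⇒ 17
(2) 17|_5 = 3·5 + 2 ↦ 3·6 + 2|_6 = 20 ⇒ 19
(3) 19|_6 = 3·6 + 1 ↦ 3·7 + 1|_7 = 22 ⇒ 21
(4) 21|_7 = 3·7 ↦ 3·8|_8 = 24 ⇒ 23
(5) 23|_8 = 2·8 + 7 ↦ 2·9 + 7|_9 = 25 ⇒ 24
(6) 24|_9 = 2·9 + 6 ↦ 2·10 + 6|_10 = 26 ⇒ 25

25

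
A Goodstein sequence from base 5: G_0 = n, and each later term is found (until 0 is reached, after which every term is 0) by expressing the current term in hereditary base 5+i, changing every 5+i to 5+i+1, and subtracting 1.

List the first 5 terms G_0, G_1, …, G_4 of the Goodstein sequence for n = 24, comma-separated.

24, 27, 30, 33, 36

[0] 24 ≡ 4·5 + 4 (base 5). Lift 6: 28. −1: 27.
[1] 27 ≡ 4·6 + 3 (base 6). Lift 7: 31. −1: 30.
[2] 30 ≡ 4·7 + 2 (base 7). Lift 8: 34. −1: 33.
[3] 33 ≡ 4·8 + 1 (base 8). Lift 9: 37. −1: 36.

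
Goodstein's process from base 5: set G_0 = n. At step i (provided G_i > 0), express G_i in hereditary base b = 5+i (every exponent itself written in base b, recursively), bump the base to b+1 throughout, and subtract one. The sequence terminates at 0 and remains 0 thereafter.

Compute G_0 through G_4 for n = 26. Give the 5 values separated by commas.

26, 36, 48, 53, 58

base 5: 26 = 5^2 + 1; at 6: 6^2 + 1 = 37; next = 36
base 6: 36 = 6^2; at 7: 7^2 = 49; next = 48
base 7: 48 = 6·7 + 6; at 8: 6·8 + 6 = 54; next = 53
base 8: 53 = 6·8 + 5; at 9: 6·9 + 5 = 59; next = 58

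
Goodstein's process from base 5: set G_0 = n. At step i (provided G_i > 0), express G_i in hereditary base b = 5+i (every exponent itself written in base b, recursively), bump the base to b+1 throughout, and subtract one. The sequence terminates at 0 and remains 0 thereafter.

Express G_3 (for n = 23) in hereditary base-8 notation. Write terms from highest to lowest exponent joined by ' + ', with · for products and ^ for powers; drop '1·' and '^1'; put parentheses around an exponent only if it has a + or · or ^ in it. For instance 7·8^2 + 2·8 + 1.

4·8

23 —HB5→ 4·5 + 3 —bump→ 4·6 + 3 = 27 —(−1)→ 26
26 —HB6→ 4·6 + 2 —bump→ 4·7 + 2 = 30 —(−1)→ 29
29 —HB7→ 4·7 + 1 —bump→ 4·8 + 1 = 33 —(−1)→ 32
32 —HB8→ 4·8 —bump→ 4·9 = 36 —(−1)→ 35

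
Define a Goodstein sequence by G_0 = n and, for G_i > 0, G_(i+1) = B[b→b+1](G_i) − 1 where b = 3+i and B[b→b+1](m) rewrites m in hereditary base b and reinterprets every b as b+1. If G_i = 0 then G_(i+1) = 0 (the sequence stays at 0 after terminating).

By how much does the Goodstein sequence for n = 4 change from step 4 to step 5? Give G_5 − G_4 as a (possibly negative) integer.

-1

G_0 = 4. HB_3(4) = 3 + 1. Bump = 5. G_1 = 4.
G_1 = 4. HB_4(4) = 4. Bump = 5. G_2 = 4.
G_2 = 4. HB_5(4) = 4. Bump = 4. G_3 = 3.
G_3 = 3. HB_6(3) = 3. Bump = 3. G_4 = 2.
G_4 = 2. HB_7(2) = 2. Bump = 2. G_5 = 1.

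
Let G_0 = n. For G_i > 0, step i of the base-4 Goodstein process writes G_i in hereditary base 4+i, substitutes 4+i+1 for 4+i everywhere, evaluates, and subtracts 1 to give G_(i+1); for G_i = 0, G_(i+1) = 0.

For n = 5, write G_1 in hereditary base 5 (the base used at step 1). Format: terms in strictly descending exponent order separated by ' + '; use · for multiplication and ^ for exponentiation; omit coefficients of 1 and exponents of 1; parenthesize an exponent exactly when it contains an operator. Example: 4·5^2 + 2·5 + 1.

5

G_0 = 5. HB_4(5) = 4 + 1. Bump = 6. G_1 = 5.
G_1 = 5. HB_5(5) = 5. Bump = 6. G_2 = 5.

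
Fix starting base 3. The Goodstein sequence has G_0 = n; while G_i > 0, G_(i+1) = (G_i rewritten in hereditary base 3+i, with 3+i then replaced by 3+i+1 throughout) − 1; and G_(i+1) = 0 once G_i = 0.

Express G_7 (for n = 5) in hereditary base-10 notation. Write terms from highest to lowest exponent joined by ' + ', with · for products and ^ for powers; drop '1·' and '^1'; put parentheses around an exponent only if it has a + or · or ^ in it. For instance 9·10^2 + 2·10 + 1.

(0) 5|_3 = 3 + 2 ↦ 4 + 2|_4 = 6 ⇒ 5
(1) 5|_4 = 4 + 1 ↦ 5 + 1|_5 = 6 ⇒ 5
(2) 5|_5 = 5 ↦ 6|_6 = 6 ⇒ 5
(3) 5|_6 = 5 ↦ 5|_7 = 5 ⇒ 4
(4) 4|_7 = 4 ↦ 4|_8 = 4 ⇒ 3
(5) 3|_8 = 3 ↦ 3|_9 = 3 ⇒ 2
(6) 2|_9 = 2 ↦ 2|_10 = 2 ⇒ 1
(7) 1|_10 = 1 ↦ 1|_11 = 1 ⇒ 0

1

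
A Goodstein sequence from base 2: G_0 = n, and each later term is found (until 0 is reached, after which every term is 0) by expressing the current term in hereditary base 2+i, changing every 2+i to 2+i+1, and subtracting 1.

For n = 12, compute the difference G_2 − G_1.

i=0: 12 = 2^(2 + 1) + 2^2 (b=2); 2→3: 3^(3 + 1) + 3^3 = 108; 108−1 = 107
i=1: 107 = 3^(3 + 1) + 2·3^2 + 2·3 + 2 (b=3); 3→4: 4^(4 + 1) + 2·4^2 + 2·4 + 2 = 1066; 1066−1 = 1065

958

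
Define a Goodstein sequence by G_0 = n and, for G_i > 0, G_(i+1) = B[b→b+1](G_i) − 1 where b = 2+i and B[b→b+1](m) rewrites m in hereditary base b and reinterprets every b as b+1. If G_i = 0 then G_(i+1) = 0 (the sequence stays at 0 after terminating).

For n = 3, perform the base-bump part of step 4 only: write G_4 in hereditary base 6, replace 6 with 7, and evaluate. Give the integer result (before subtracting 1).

step 0: 3 = 2 + 1; sub 3 for 2: 3 + 1; = 4; G_1 = 4−1 = 3
step 1: 3 = 3; sub 4 for 3: 4; = 4; G_2 = 4−1 = 3
step 2: 3 = 3; sub 5 for 4: 3; = 3; G_3 = 3−1 = 2
step 3: 2 = 2; sub 6 for 5: 2; = 2; G_4 = 2−1 = 1

1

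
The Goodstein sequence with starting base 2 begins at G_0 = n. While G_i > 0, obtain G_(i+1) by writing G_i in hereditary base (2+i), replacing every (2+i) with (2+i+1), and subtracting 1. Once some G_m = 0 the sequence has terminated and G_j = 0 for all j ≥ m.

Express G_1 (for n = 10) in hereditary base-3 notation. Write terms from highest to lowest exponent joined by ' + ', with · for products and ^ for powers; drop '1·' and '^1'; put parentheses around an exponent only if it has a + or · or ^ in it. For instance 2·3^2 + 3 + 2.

3^(3 + 1) + 2

G_0=10  [base 2] 2^(2 + 1) + 2  →[2↦3]→  3^(3 + 1) + 3 = 84  −1 ⇒ G_1=83
G_1=83  [base 3] 3^(3 + 1) + 2  →[3↦4]→  4^(4 + 1) + 2 = 1026  −1 ⇒ G_2=1025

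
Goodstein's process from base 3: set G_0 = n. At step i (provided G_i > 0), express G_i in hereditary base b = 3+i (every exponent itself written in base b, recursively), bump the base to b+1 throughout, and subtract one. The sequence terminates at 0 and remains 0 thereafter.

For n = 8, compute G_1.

9

(0) 8|_3 = 2·3 + 2 ↦ 2·4 + 2|_4 = 10 ⇒ 9
(1) 9|_4 = 2·4 + 1 ↦ 2·5 + 1|_5 = 11 ⇒ 10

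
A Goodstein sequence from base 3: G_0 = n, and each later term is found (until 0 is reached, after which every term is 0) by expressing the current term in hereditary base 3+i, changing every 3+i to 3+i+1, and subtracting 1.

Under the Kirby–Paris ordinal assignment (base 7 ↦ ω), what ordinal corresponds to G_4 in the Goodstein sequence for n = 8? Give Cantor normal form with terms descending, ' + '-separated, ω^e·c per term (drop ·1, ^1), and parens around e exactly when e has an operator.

ω + 4

base 3: 8 = 2·3 + 2; at 4: 2·4 + 2 = 10; next = 9
base 4: 9 = 2·4 + 1; at 5: 2·5 + 1 = 11; next = 10
base 5: 10 = 2·5; at 6: 2·6 = 12; next = 11
base 6: 11 = 6 + 5; at 7: 7 + 5 = 12; next = 11
base 7: 11 = 7 + 4; at 8: 8 + 4 = 12; next = 11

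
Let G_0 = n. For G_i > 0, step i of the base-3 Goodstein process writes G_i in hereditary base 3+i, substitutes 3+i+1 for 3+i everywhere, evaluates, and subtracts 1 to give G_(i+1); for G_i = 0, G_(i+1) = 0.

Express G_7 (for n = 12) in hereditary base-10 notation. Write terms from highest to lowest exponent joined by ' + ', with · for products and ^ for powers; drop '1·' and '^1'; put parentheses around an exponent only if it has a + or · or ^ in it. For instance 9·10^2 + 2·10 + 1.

7·10 + 5

[0] 12 ≡ 3^2 + 3 (base 3). Lift 4: 20. −1: 19.
[1] 19 ≡ 4^2 + 3 (base 4). Lift 5: 28. −1: 27.
[2] 27 ≡ 5^2 + 2 (base 5). Lift 6: 38. −1: 37.
[3] 37 ≡ 6^2 + 1 (base 6). Lift 7: 50. −1: 49.
[4] 49 ≡ 7^2 (base 7). Lift 8: 64. −1: 63.
[5] 63 ≡ 7·8 + 7 (base 8). Lift 9: 70. −1: 69.
[6] 69 ≡ 7·9 + 6 (base 9). Lift 10: 76. −1: 75.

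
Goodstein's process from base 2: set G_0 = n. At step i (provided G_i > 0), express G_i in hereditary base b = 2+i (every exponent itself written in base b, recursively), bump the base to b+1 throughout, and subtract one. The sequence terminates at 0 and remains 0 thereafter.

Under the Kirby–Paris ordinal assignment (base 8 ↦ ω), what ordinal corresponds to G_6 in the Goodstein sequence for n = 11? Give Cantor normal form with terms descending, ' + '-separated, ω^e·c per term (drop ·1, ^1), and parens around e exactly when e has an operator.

ω^ω·7 + ω^7·7 + ω^6·7 + ω^5·7 + ω^4·7 + ω^3·7 + ω^2·7 + ω·7 + 7

G_0=11  [base 2] 2^(2 + 1) + 2 + 1  →[2↦3]→  3^(3 + 1) + 3 + 1 = 85  −1 ⇒ G_1=84
G_1=84  [base 3] 3^(3 + 1) + 3  →[3↦4]→  4^(4 + 1) + 4 = 1028  −1 ⇒ G_2=1027
G_2=1027  [base 4] 4^(4 + 1) + 3  →[4↦5]→  5^(5 + 1) + 3 = 15628  −1 ⇒ G_3=15627
G_3=15627  [base 5] 5^(5 + 1) + 2  →[5↦6]→  6^(6 + 1) + 2 = 279938  −1 ⇒ G_4=279937
G_4=279937  [base 6] 6^(6 + 1) + 1  →[6↦7]→  7^(7 + 1) + 1 = 5764802  −1 ⇒ G_5=5764801
G_5=5764801  [base 7] 7^(7 + 1)  →[7↦8]→  8^(8 + 1) = 134217728  −1 ⇒ G_6=134217727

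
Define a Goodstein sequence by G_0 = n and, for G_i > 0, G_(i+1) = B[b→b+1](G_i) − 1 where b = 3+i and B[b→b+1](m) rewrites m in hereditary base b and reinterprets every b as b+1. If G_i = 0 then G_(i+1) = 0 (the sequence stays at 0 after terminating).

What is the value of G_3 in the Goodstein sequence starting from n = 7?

9

(0) 7|_3 = 2·3 + 1 ↦ 2·4 + 1|_4 = 9 ⇒ 8
(1) 8|_4 = 2·4 ↦ 2·5|_5 = 10 ⇒ 9
(2) 9|_5 = 5 + 4 ↦ 6 + 4|_6 = 10 ⇒ 9
(3) 9|_6 = 6 + 3 ↦ 7 + 3|_7 = 10 ⇒ 9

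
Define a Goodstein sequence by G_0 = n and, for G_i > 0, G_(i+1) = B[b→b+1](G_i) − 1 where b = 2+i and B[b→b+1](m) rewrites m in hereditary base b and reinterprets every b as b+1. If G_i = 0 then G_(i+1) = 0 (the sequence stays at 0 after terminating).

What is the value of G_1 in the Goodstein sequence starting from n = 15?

step 0: 15 = 2^(2 + 1) + 2^2 + 2 + 1; sub 3 for 2: 3^(3 + 1) + 3^3 + 3 + 1; = 112; G_1 = 112−1 = 111
step 1: 111 = 3^(3 + 1) + 3^3 + 3; sub 4 for 3: 4^(4 + 1) + 4^4 + 4; = 1284; G_2 = 1284−1 = 1283

111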